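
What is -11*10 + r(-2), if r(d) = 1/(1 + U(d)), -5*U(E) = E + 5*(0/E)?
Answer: -765/7 ≈ -109.29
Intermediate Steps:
U(E) = -E/5 (U(E) = -(E + 5*(0/E))/5 = -(E + 5*0)/5 = -(E + 0)/5 = -E/5)
r(d) = 1/(1 - d/5)
-11*10 + r(-2) = -11*10 - 5/(-5 - 2) = -110 - 5/(-7) = -110 - 5*(-⅐) = -110 + 5/7 = -765/7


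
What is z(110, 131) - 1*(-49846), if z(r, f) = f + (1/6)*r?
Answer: 149986/3 ≈ 49995.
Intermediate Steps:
z(r, f) = f + r/6 (z(r, f) = f + (1*(⅙))*r = f + r/6)
z(110, 131) - 1*(-49846) = (131 + (⅙)*110) - 1*(-49846) = (131 + 55/3) + 49846 = 448/3 + 49846 = 149986/3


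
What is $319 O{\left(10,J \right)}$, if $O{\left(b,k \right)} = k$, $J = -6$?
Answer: $-1914$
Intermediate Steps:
$319 O{\left(10,J \right)} = 319 \left(-6\right) = -1914$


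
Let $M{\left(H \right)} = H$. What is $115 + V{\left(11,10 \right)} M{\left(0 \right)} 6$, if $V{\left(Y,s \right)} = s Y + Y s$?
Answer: $115$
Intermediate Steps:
$V{\left(Y,s \right)} = 2 Y s$ ($V{\left(Y,s \right)} = Y s + Y s = 2 Y s$)
$115 + V{\left(11,10 \right)} M{\left(0 \right)} 6 = 115 + 2 \cdot 11 \cdot 10 \cdot 0 \cdot 6 = 115 + 220 \cdot 0 = 115 + 0 = 115$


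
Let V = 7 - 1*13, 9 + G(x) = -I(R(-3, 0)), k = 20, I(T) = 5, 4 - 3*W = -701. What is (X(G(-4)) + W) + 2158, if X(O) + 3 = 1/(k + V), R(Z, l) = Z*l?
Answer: 33461/14 ≈ 2390.1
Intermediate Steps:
W = 235 (W = 4/3 - ⅓*(-701) = 4/3 + 701/3 = 235)
G(x) = -14 (G(x) = -9 - 1*5 = -9 - 5 = -14)
V = -6 (V = 7 - 13 = -6)
X(O) = -41/14 (X(O) = -3 + 1/(20 - 6) = -3 + 1/14 = -41/14)
(X(G(-4)) + W) + 2158 = (-41/14 + 235) + 2158 = 3249/14 + 2158 = 33461/14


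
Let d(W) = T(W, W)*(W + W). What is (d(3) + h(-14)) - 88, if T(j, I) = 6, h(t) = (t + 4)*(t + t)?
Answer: 228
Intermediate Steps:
h(t) = 2*t*(4 + t) (h(t) = (4 + t)*(2*t) = 2*t*(4 + t))
d(W) = 12*W (d(W) = 6*(W + W) = 6*(2*W) = 12*W)
(d(3) + h(-14)) - 88 = (12*3 + 2*(-14)*(4 - 14)) - 88 = (36 + 2*(-14)*(-10)) - 88 = (36 + 280) - 88 = 316 - 88 = 228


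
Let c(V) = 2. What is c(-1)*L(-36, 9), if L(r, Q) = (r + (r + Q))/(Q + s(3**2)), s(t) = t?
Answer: -7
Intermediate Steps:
L(r, Q) = (Q + 2*r)/(9 + Q) (L(r, Q) = (r + (r + Q))/(Q + 3**2) = (r + (Q + r))/(Q + 9) = (Q + 2*r)/(9 + Q))
c(-1)*L(-36, 9) = 2*((9 + 2*(-36))/(9 + 9)) = 2*((9 - 72)/18) = 2*((1/18)*(-63)) = 2*(-7/2) = -7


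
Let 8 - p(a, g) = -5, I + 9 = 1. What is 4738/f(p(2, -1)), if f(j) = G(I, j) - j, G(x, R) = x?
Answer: -4738/21 ≈ -225.62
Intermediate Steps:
I = -8 (I = -9 + 1 = -8)
p(a, g) = 13 (p(a, g) = 8 - 1*(-5) = 8 + 5 = 13)
f(j) = -8 - j
4738/f(p(2, -1)) = 4738/(-8 - 1*13) = 4738/(-8 - 13) = 4738/(-21) = 4738*(-1/21) = -4738/21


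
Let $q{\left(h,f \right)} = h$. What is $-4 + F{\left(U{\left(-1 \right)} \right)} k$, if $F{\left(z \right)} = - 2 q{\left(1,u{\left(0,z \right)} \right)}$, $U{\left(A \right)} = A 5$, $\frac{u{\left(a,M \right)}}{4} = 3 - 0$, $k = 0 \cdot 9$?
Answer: $-4$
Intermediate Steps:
$k = 0$
$u{\left(a,M \right)} = 12$ ($u{\left(a,M \right)} = 4 \left(3 - 0\right) = 4 \left(3 + 0\right) = 4 \cdot 3 = 12$)
$U{\left(A \right)} = 5 A$
$F{\left(z \right)} = -2$ ($F{\left(z \right)} = \left(-2\right) 1 = -2$)
$-4 + F{\left(U{\left(-1 \right)} \right)} k = -4 - 0 = -4 + 0 = -4$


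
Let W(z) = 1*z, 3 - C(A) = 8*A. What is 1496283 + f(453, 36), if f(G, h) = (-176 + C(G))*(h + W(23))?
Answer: 1272260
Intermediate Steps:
C(A) = 3 - 8*A
W(z) = z
f(G, h) = (-173 - 8*G)*(23 + h) (f(G, h) = (-176 + (3 - 8*G))*(h + 23) = (-173 - 8*G)*(23 + h))
1496283 + f(453, 36) = 1496283 + (-3979 - 184*453 - 173*36 - 8*453*36) = 1496283 + (-3979 - 83352 - 6228 - 130464) = 1496283 - 224023 = 1272260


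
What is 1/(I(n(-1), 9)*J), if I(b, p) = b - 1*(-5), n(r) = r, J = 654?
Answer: 1/2616 ≈ 0.00038226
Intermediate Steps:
I(b, p) = 5 + b (I(b, p) = b + 5 = 5 + b)
1/(I(n(-1), 9)*J) = 1/((5 - 1)*654) = 1/(4*654) = 1/2616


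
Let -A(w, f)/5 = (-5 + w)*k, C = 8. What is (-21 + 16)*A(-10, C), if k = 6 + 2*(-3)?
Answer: 0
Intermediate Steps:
k = 0 (k = 6 - 6 = 0)
A(w, f) = 0 (A(w, f) = -5*(-5 + w)*0 = -5*0 = 0)
(-21 + 16)*A(-10, C) = (-21 + 16)*0 = -5*0 = 0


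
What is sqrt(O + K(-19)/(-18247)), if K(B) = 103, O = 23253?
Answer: 2*sqrt(1935538609709)/18247 ≈ 152.49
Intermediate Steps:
sqrt(O + K(-19)/(-18247)) = sqrt(23253 + 103/(-18247)) = sqrt(23253 + 103*(-1/18247)) = sqrt(23253 - 103/18247) = sqrt(424297388/18247) = 2*sqrt(1935538609709)/18247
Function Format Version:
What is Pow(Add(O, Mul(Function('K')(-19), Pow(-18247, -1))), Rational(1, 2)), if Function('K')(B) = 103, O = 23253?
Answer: Mul(Rational(2, 18247), Pow(1935538609709, Rational(1, 2))) ≈ 152.49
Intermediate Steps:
Pow(Add(O, Mul(Function('K')(-19), Pow(-18247, -1))), Rational(1, 2)) = Pow(Add(23253, Mul(103, Pow(-18247, -1))), Rational(1, 2)) = Pow(Add(23253, Mul(103, Rational(-1, 18247))), Rational(1, 2)) = Pow(Add(23253, Rational(-103, 18247)), Rational(1, 2)) = Pow(Rational(424297388, 18247), Rational(1, 2)) = Mul(Rational(2, 18247), Pow(1935538609709, Rational(1, 2)))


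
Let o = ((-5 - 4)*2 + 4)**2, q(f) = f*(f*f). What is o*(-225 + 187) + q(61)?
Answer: 219533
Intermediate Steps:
q(f) = f**3 (q(f) = f*f**2 = f**3)
o = 196 (o = (-9*2 + 4)**2 = (-18 + 4)**2 = (-14)**2 = 196)
o*(-225 + 187) + q(61) = 196*(-225 + 187) + 61**3 = 196*(-38) + 226981 = -7448 + 226981 = 219533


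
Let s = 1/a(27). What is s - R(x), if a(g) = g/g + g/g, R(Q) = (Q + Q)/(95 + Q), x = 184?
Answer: -457/558 ≈ -0.81900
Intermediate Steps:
R(Q) = 2*Q/(95 + Q) (R(Q) = (2*Q)/(95 + Q) = 2*Q/(95 + Q))
a(g) = 2 (a(g) = 1 + 1 = 2)
s = ½ (s = 1/2 = ½ ≈ 0.50000)
s - R(x) = ½ - 2*184/(95 + 184) = ½ - 2*184/279 = ½ - 1*368/279 = ½ - 368/279 = -457/558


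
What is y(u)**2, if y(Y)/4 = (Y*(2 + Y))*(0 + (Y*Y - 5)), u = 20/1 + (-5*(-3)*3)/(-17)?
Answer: 1103825378302329760000/6975757441 ≈ 1.5824e+11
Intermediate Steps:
u = 295/17 (u = 20*1 + (15*3)*(-1/17) = 20 + 45*(-1/17) = 20 - 45/17 = 295/17 ≈ 17.353)
y(Y) = 4*Y*(-5 + Y**2)*(2 + Y) (y(Y) = 4*((Y*(2 + Y))*(0 + (Y*Y - 5))) = 4*((Y*(2 + Y))*(0 + (Y**2 - 5))) = 4*((Y*(2 + Y))*(0 + (-5 + Y**2))) = 4*((Y*(2 + Y))*(-5 + Y**2)) = 4*(Y*(-5 + Y**2)*(2 + Y)) = 4*Y*(-5 + Y**2)*(2 + Y))
y(u)**2 = (4*(295/17)*(-10 + (295/17)**3 - 5*295/17 + 2*(295/17)**2))**2 = (4*(295/17)*(-10 + 25672375/4913 - 1475/17 + 2*(87025/289)))**2 = (4*(295/17)*(-10 + 25672375/4913 - 1475/17 + 174050/289))**2 = (4*(295/17)*(28155820/4913))**2 = (33223867600/83521)**2 = 1103825378302329760000/6975757441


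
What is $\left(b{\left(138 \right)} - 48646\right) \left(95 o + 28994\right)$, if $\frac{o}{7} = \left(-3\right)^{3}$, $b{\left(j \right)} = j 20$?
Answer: $-506535554$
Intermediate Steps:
$b{\left(j \right)} = 20 j$
$o = -189$ ($o = 7 \left(-3\right)^{3} = 7 \left(-27\right) = -189$)
$\left(b{\left(138 \right)} - 48646\right) \left(95 o + 28994\right) = \left(20 \cdot 138 - 48646\right) \left(95 \left(-189\right) + 28994\right) = \left(2760 - 48646\right) \left(-17955 + 28994\right) = \left(-45886\right) 11039 = -506535554$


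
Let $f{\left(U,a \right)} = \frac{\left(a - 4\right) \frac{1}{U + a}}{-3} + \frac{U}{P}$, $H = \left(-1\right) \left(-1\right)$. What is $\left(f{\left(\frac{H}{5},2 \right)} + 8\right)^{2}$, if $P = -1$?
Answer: $\frac{1787569}{27225} \approx 65.659$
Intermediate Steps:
$H = 1$
$f{\left(U,a \right)} = - U - \frac{-4 + a}{3 \left(U + a\right)}$ ($f{\left(U,a \right)} = \frac{\left(a - 4\right) \frac{1}{U + a}}{-3} + \frac{U}{-1} = \frac{-4 + a}{U + a} \left(- \frac{1}{3}\right) + U \left(-1\right) = \frac{-4 + a}{U + a} \left(- \frac{1}{3}\right) - U = - \frac{-4 + a}{3 \left(U + a\right)} - U = - U - \frac{-4 + a}{3 \left(U + a\right)}$)
$\left(f{\left(\frac{H}{5},2 \right)} + 8\right)^{2} = \left(\frac{\frac{4}{3} - \left(1 \cdot \frac{1}{5}\right)^{2} - \frac{2}{3} - 1 \cdot \frac{1}{5} \cdot 2}{1 \cdot \frac{1}{5} + 2} + 8\right)^{2} = \left(\frac{\frac{4}{3} - \left(\frac{1}{5}\right)^{2} - \frac{2}{3} - \frac{1}{5} \cdot 2}{\frac{1}{5} + 2} + 8\right)^{2} = \left(\frac{\frac{4}{3} - \frac{1}{25} - \frac{2}{3} - \frac{2}{5}}{\frac{11}{5}} + 8\right)^{2} = \left(\frac{5 \left(\frac{4}{3} - \frac{1}{25} - \frac{2}{3} - \frac{2}{5}\right)}{11} + 8\right)^{2} = \left(\frac{5}{11} \cdot \frac{17}{75} + 8\right)^{2} = \left(\frac{17}{165} + 8\right)^{2} = \left(\frac{1337}{165}\right)^{2} = \frac{1787569}{27225}$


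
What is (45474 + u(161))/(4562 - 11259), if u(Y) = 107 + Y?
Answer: -45742/6697 ≈ -6.8302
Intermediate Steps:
(45474 + u(161))/(4562 - 11259) = (45474 + (107 + 161))/(4562 - 11259) = (45474 + 268)/(-6697) = 45742*(-1/6697) = -45742/6697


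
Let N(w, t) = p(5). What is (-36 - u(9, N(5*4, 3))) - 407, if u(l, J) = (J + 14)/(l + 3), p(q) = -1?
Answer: -5329/12 ≈ -444.08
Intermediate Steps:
N(w, t) = -1
u(l, J) = (14 + J)/(3 + l)
(-36 - u(9, N(5*4, 3))) - 407 = (-36 - (14 - 1)/(3 + 9)) - 407 = (-36 - 13/12) - 407 = -445/12 - 407 = -5329/12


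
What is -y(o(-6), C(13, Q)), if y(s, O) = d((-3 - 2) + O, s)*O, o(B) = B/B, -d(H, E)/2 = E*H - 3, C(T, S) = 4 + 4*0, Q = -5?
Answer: -32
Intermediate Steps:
C(T, S) = 4 (C(T, S) = 4 + 0 = 4)
d(H, E) = 6 - 2*E*H (d(H, E) = -2*(E*H - 3) = -2*(-3 + E*H) = 6 - 2*E*H)
o(B) = 1
y(s, O) = O*(6 - 2*s*(-5 + O)) (y(s, O) = (6 - 2*s*((-3 - 2) + O))*O = (6 - 2*s*(-5 + O))*O = O*(6 - 2*s*(-5 + O)))
-y(o(-6), C(13, Q)) = -(-2)*4*(-3 + 1*(-5 + 4)) = -(-2)*4*(-3 + 1*(-1)) = -(-2)*4*(-3 - 1) = -(-2)*4*(-4) = -1*32 = -32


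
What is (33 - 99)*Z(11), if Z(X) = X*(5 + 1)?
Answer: -4356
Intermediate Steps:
Z(X) = 6*X (Z(X) = X*6 = 6*X)
(33 - 99)*Z(11) = (33 - 99)*(6*11) = -66*66 = -4356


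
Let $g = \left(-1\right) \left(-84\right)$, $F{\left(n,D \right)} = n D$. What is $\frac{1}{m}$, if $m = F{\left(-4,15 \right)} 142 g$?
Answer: $- \frac{1}{715680} \approx -1.3973 \cdot 10^{-6}$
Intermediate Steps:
$F{\left(n,D \right)} = D n$
$g = 84$
$m = -715680$ ($m = 15 \left(-4\right) 142 \cdot 84 = \left(-60\right) 142 \cdot 84 = \left(-8520\right) 84 = -715680$)
$\frac{1}{m} = \frac{1}{-715680} = - \frac{1}{715680}$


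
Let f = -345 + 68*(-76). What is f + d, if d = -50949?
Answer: -56462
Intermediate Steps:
f = -5513 (f = -345 - 5168 = -5513)
f + d = -5513 - 50949 = -56462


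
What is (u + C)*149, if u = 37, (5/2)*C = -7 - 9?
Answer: 22797/5 ≈ 4559.4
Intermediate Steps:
C = -32/5 (C = 2*(-7 - 9)/5 = (⅖)*(-16) = -32/5 ≈ -6.4000)
(u + C)*149 = (37 - 32/5)*149 = (153/5)*149 = 22797/5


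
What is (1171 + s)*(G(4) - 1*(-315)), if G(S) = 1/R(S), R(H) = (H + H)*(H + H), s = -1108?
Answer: 1270143/64 ≈ 19846.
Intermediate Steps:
R(H) = 4*H² (R(H) = (2*H)*(2*H) = 4*H²)
G(S) = 1/(4*S²)
(1171 + s)*(G(4) - 1*(-315)) = (1171 - 1108)*((¼)/4² - 1*(-315)) = 63*((¼)*(1/16) + 315) = 63*(1/64 + 315) = 63*(20161/64) = 1270143/64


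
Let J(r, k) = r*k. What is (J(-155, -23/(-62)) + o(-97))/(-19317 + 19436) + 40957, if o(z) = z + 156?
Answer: 9747769/238 ≈ 40957.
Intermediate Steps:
o(z) = 156 + z
J(r, k) = k*r
(J(-155, -23/(-62)) + o(-97))/(-19317 + 19436) + 40957 = (-23/(-62)*(-155) + (156 - 97))/(-19317 + 19436) + 40957 = (-23*(-1/62)*(-155) + 59)/119 + 40957 = ((23/62)*(-155) + 59)*(1/119) + 40957 = (-115/2 + 59)*(1/119) + 40957 = (3/2)*(1/119) + 40957 = 3/238 + 40957 = 9747769/238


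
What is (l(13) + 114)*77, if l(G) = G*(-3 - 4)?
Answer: 1771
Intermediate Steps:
l(G) = -7*G (l(G) = G*(-7) = -7*G)
(l(13) + 114)*77 = (-7*13 + 114)*77 = (-91 + 114)*77 = 23*77 = 1771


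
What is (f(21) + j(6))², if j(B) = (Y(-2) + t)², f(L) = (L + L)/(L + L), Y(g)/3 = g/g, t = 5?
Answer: 4225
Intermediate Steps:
Y(g) = 3 (Y(g) = 3*(g/g) = 3*1 = 3)
f(L) = 1 (f(L) = (2*L)/((2*L)) = (2*L)*(1/(2*L)) = 1)
j(B) = 64 (j(B) = (3 + 5)² = 8² = 64)
(f(21) + j(6))² = (1 + 64)² = 65² = 4225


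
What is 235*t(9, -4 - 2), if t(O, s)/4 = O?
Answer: 8460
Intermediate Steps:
t(O, s) = 4*O
235*t(9, -4 - 2) = 235*(4*9) = 235*36 = 8460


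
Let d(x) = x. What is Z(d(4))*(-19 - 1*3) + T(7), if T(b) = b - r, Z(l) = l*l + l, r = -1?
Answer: -432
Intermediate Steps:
Z(l) = l + l² (Z(l) = l² + l = l + l²)
T(b) = 1 + b (T(b) = b - 1*(-1) = b + 1 = 1 + b)
Z(d(4))*(-19 - 1*3) + T(7) = (4*(1 + 4))*(-19 - 1*3) + (1 + 7) = (4*5)*(-19 - 3) + 8 = 20*(-22) + 8 = -440 + 8 = -432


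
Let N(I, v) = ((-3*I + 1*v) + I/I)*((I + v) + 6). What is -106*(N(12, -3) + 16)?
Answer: 58724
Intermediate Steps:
N(I, v) = (1 + v - 3*I)*(6 + I + v) (N(I, v) = ((-3*I + v) + 1)*(6 + I + v) = ((v - 3*I) + 1)*(6 + I + v) = (1 + v - 3*I)*(6 + I + v))
-106*(N(12, -3) + 16) = -106*((6 + (-3)² - 17*12 - 3*12² + 7*(-3) - 2*12*(-3)) + 16) = -106*((6 + 9 - 204 - 3*144 - 21 + 72) + 16) = -106*((6 + 9 - 204 - 432 - 21 + 72) + 16) = -106*(-570 + 16) = -106*(-554) = 58724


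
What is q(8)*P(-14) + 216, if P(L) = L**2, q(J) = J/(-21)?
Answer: 424/3 ≈ 141.33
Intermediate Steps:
q(J) = -J/21 (q(J) = J*(-1/21) = -J/21)
q(8)*P(-14) + 216 = -1/21*8*(-14)**2 + 216 = -8/21*196 + 216 = -224/3 + 216 = 424/3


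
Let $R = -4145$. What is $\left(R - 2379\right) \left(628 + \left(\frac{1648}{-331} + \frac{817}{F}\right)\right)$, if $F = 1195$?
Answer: $- \frac{1609492505348}{395545} \approx -4.0691 \cdot 10^{6}$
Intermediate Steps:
$\left(R - 2379\right) \left(628 + \left(\frac{1648}{-331} + \frac{817}{F}\right)\right) = \left(-4145 - 2379\right) \left(628 + \left(\frac{1648}{-331} + \frac{817}{1195}\right)\right) = - 6524 \left(628 + \left(1648 \left(- \frac{1}{331}\right) + 817 \cdot \frac{1}{1195}\right)\right) = - 6524 \left(628 + \left(- \frac{1648}{331} + \frac{817}{1195}\right)\right) = - 6524 \left(628 - \frac{1698933}{395545}\right) = \left(-6524\right) \frac{246703327}{395545} = - \frac{1609492505348}{395545}$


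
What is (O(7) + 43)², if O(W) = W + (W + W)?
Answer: 4096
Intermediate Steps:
O(W) = 3*W (O(W) = W + 2*W = 3*W)
(O(7) + 43)² = (3*7 + 43)² = (21 + 43)² = 64² = 4096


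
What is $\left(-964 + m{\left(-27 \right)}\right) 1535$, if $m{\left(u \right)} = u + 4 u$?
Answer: $-1686965$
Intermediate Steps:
$m{\left(u \right)} = 5 u$
$\left(-964 + m{\left(-27 \right)}\right) 1535 = \left(-964 + 5 \left(-27\right)\right) 1535 = \left(-964 - 135\right) 1535 = \left(-1099\right) 1535 = -1686965$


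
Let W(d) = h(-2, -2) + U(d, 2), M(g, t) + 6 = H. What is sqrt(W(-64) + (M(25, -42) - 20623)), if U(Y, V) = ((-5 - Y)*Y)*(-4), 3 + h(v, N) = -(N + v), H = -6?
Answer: I*sqrt(5530) ≈ 74.364*I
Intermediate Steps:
M(g, t) = -12 (M(g, t) = -6 - 6 = -12)
h(v, N) = -3 - N - v (h(v, N) = -3 - (N + v) = -3 + (-N - v) = -3 - N - v)
U(Y, V) = -4*Y*(-5 - Y) (U(Y, V) = (Y*(-5 - Y))*(-4) = -4*Y*(-5 - Y))
W(d) = 1 + 4*d*(5 + d) (W(d) = (-3 - 1*(-2) - 1*(-2)) + 4*d*(5 + d) = (-3 + 2 + 2) + 4*d*(5 + d) = 1 + 4*d*(5 + d))
sqrt(W(-64) + (M(25, -42) - 20623)) = sqrt((1 + 4*(-64)*(5 - 64)) + (-12 - 20623)) = sqrt((1 + 4*(-64)*(-59)) - 20635) = sqrt((1 + 15104) - 20635) = sqrt(15105 - 20635) = sqrt(-5530) = I*sqrt(5530)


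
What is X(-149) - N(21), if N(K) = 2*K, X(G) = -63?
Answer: -105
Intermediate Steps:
X(-149) - N(21) = -63 - 2*21 = -63 - 1*42 = -63 - 42 = -105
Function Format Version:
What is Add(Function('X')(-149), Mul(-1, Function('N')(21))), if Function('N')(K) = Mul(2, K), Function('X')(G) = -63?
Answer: -105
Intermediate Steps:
Add(Function('X')(-149), Mul(-1, Function('N')(21))) = Add(-63, Mul(-1, Mul(2, 21))) = Add(-63, Mul(-1, 42)) = Add(-63, -42) = -105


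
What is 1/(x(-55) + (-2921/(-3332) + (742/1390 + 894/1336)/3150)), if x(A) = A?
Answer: -174027861000/9418904255083 ≈ -0.018476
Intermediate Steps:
1/(x(-55) + (-2921/(-3332) + (742/1390 + 894/1336)/3150)) = 1/(-55 + (-2921/(-3332) + (742/1390 + 894/1336)/3150)) = 1/(-55 + (-2921*(-1/3332) + (742*(1/1390) + 894*(1/1336))*(1/3150))) = 1/(-55 + (2921/3332 + (371/695 + 447/668)*(1/3150))) = 1/(-55 + (2921/3332 + (558493/464260)*(1/3150))) = 1/(-55 + (2921/3332 + 558493/1462419000)) = 1/(-55 + 152628099917/174027861000) = 1/(-9418904255083/174027861000) = -174027861000/9418904255083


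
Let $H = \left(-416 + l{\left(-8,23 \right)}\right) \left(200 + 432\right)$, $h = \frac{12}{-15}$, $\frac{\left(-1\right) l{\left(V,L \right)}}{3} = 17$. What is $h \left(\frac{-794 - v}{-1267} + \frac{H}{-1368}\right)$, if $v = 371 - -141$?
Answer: $- \frac{187867028}{1083285} \approx -173.42$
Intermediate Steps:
$l{\left(V,L \right)} = -51$ ($l{\left(V,L \right)} = \left(-3\right) 17 = -51$)
$v = 512$ ($v = 371 + 141 = 512$)
$h = - \frac{4}{5}$ ($h = 12 \left(- \frac{1}{15}\right) = - \frac{4}{5} \approx -0.8$)
$H = -295144$ ($H = \left(-416 - 51\right) \left(200 + 432\right) = \left(-467\right) 632 = -295144$)
$h \left(\frac{-794 - v}{-1267} + \frac{H}{-1368}\right) = - \frac{4 \left(\frac{-794 - 512}{-1267} - \frac{295144}{-1368}\right)}{5} = - \frac{4 \left(\left(-794 - 512\right) \left(- \frac{1}{1267}\right) - - \frac{36893}{171}\right)}{5} = - \frac{4 \left(\left(-1306\right) \left(- \frac{1}{1267}\right) + \frac{36893}{171}\right)}{5} = - \frac{4 \left(\frac{1306}{1267} + \frac{36893}{171}\right)}{5} = \left(- \frac{4}{5}\right) \frac{46966757}{216657} = - \frac{187867028}{1083285}$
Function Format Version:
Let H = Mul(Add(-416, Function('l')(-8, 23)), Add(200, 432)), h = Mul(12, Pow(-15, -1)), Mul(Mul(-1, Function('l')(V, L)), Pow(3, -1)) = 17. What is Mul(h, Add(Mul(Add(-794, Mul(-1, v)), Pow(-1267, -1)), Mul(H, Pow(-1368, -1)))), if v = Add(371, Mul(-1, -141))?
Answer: Rational(-187867028, 1083285) ≈ -173.42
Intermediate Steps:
Function('l')(V, L) = -51 (Function('l')(V, L) = Mul(-3, 17) = -51)
v = 512 (v = Add(371, 141) = 512)
h = Rational(-4, 5) (h = Mul(12, Rational(-1, 15)) = Rational(-4, 5) ≈ -0.80000)
H = -295144 (H = Mul(Add(-416, -51), Add(200, 432)) = Mul(-467, 632) = -295144)
Mul(h, Add(Mul(Add(-794, Mul(-1, v)), Pow(-1267, -1)), Mul(H, Pow(-1368, -1)))) = Mul(Rational(-4, 5), Add(Mul(Add(-794, Mul(-1, 512)), Pow(-1267, -1)), Mul(-295144, Pow(-1368, -1)))) = Mul(Rational(-4, 5), Add(Mul(Add(-794, -512), Rational(-1, 1267)), Mul(-295144, Rational(-1, 1368)))) = Mul(Rational(-4, 5), Add(Mul(-1306, Rational(-1, 1267)), Rational(36893, 171))) = Mul(Rational(-4, 5), Add(Rational(1306, 1267), Rational(36893, 171))) = Mul(Rational(-4, 5), Rational(46966757, 216657)) = Rational(-187867028, 1083285)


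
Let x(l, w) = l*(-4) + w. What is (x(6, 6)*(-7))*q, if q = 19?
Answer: 2394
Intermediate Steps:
x(l, w) = w - 4*l (x(l, w) = -4*l + w = w - 4*l)
(x(6, 6)*(-7))*q = ((6 - 4*6)*(-7))*19 = ((6 - 24)*(-7))*19 = -18*(-7)*19 = 126*19 = 2394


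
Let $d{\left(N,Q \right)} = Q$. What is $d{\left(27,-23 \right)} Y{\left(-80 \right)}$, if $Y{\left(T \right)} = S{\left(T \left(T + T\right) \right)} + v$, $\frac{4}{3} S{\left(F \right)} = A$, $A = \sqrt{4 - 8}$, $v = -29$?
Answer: $667 - \frac{69 i}{2} \approx 667.0 - 34.5 i$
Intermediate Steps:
$A = 2 i$ ($A = \sqrt{4 - 8} = \sqrt{-4} = 2 i \approx 2.0 i$)
$S{\left(F \right)} = \frac{3 i}{2}$ ($S{\left(F \right)} = \frac{3 \cdot 2 i}{4} = \frac{3 i}{2}$)
$Y{\left(T \right)} = -29 + \frac{3 i}{2}$ ($Y{\left(T \right)} = \frac{3 i}{2} - 29 = -29 + \frac{3 i}{2}$)
$d{\left(27,-23 \right)} Y{\left(-80 \right)} = - 23 \left(-29 + \frac{3 i}{2}\right) = 667 - \frac{69 i}{2}$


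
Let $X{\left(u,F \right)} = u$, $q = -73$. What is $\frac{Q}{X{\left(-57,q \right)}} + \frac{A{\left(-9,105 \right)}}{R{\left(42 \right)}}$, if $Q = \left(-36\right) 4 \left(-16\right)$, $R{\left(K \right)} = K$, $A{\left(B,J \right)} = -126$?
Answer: $- \frac{825}{19} \approx -43.421$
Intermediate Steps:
$Q = 2304$ ($Q = \left(-144\right) \left(-16\right) = 2304$)
$\frac{Q}{X{\left(-57,q \right)}} + \frac{A{\left(-9,105 \right)}}{R{\left(42 \right)}} = \frac{2304}{-57} - \frac{126}{42} = 2304 \left(- \frac{1}{57}\right) - 3 = - \frac{768}{19} - 3 = - \frac{825}{19}$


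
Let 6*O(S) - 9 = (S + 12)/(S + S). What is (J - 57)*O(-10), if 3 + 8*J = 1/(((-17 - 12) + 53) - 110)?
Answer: -702655/8256 ≈ -85.108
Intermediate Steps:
O(S) = 3/2 + (12 + S)/(12*S) (O(S) = 3/2 + ((S + 12)/(S + S))/6 = 3/2 + ((12 + S)/((2*S)))/6 = 3/2 + ((12 + S)*(1/(2*S)))/6 = 3/2 + ((12 + S)/(2*S))/6 = 3/2 + (12 + S)/(12*S))
J = -259/688 (J = -3/8 + 1/(8*(((-17 - 12) + 53) - 110)) = -3/8 + 1/(8*((-29 + 53) - 110)) = -3/8 + 1/(8*(24 - 110)) = -3/8 + (1/8)/(-86) = -3/8 + (1/8)*(-1/86) = -3/8 - 1/688 = -259/688 ≈ -0.37645)
(J - 57)*O(-10) = (-259/688 - 57)*(19/12 + 1/(-10)) = -39475*(19/12 - 1/10)/688 = -39475/688*89/60 = -702655/8256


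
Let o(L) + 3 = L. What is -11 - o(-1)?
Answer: -7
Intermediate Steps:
o(L) = -3 + L
-11 - o(-1) = -11 - (-3 - 1) = -11 - 1*(-4) = -11 + 4 = -7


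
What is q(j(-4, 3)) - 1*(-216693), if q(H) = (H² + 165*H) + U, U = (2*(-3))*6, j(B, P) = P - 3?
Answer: 216657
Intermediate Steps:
j(B, P) = -3 + P
U = -36 (U = -6*6 = -36)
q(H) = -36 + H² + 165*H (q(H) = (H² + 165*H) - 36 = -36 + H² + 165*H)
q(j(-4, 3)) - 1*(-216693) = (-36 + (-3 + 3)² + 165*(-3 + 3)) - 1*(-216693) = (-36 + 0² + 165*0) + 216693 = (-36 + 0 + 0) + 216693 = -36 + 216693 = 216657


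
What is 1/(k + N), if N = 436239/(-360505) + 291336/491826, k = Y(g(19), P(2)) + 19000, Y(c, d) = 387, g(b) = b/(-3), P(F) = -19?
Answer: 29550955355/572886117201096 ≈ 5.1583e-5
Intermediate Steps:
g(b) = -b/3 (g(b) = b*(-⅓) = -b/3)
k = 19387 (k = 387 + 19000 = 19387)
N = -18254266289/29550955355 (N = 436239*(-1/360505) + 291336*(1/491826) = -436239/360505 + 48556/81971 = -18254266289/29550955355 ≈ -0.61772)
1/(k + N) = 1/(19387 - 18254266289/29550955355) = 1/(572886117201096/29550955355) = 29550955355/572886117201096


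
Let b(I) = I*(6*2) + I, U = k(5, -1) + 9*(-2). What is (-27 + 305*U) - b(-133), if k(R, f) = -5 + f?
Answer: -5618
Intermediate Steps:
U = -24 (U = (-5 - 1) + 9*(-2) = -6 - 18 = -24)
b(I) = 13*I (b(I) = I*12 + I = 12*I + I = 13*I)
(-27 + 305*U) - b(-133) = (-27 + 305*(-24)) - 13*(-133) = (-27 - 7320) - 1*(-1729) = -7347 + 1729 = -5618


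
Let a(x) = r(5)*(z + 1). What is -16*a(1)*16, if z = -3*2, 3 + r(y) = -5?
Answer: -10240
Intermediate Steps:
r(y) = -8 (r(y) = -3 - 5 = -8)
z = -6
a(x) = 40 (a(x) = -8*(-6 + 1) = -8*(-5) = 40)
-16*a(1)*16 = -16*40*16 = -640*16 = -10240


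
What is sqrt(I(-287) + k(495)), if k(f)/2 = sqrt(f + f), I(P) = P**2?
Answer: sqrt(82369 + 6*sqrt(110)) ≈ 287.11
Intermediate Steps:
k(f) = 2*sqrt(2)*sqrt(f) (k(f) = 2*sqrt(f + f) = 2*sqrt(2*f) = 2*(sqrt(2)*sqrt(f)) = 2*sqrt(2)*sqrt(f))
sqrt(I(-287) + k(495)) = sqrt((-287)**2 + 2*sqrt(2)*sqrt(495)) = sqrt(82369 + 2*sqrt(2)*(3*sqrt(55))) = sqrt(82369 + 6*sqrt(110))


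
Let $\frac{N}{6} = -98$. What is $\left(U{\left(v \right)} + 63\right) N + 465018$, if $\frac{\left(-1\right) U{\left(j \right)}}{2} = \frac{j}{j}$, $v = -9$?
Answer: $429150$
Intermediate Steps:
$N = -588$ ($N = 6 \left(-98\right) = -588$)
$U{\left(j \right)} = -2$ ($U{\left(j \right)} = - 2 \frac{j}{j} = \left(-2\right) 1 = -2$)
$\left(U{\left(v \right)} + 63\right) N + 465018 = \left(-2 + 63\right) \left(-588\right) + 465018 = 61 \left(-588\right) + 465018 = -35868 + 465018 = 429150$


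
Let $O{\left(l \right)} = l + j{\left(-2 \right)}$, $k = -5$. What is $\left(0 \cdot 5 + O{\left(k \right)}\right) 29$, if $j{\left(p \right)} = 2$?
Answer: $-87$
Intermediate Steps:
$O{\left(l \right)} = 2 + l$ ($O{\left(l \right)} = l + 2 = 2 + l$)
$\left(0 \cdot 5 + O{\left(k \right)}\right) 29 = \left(0 \cdot 5 + \left(2 - 5\right)\right) 29 = \left(0 - 3\right) 29 = \left(-3\right) 29 = -87$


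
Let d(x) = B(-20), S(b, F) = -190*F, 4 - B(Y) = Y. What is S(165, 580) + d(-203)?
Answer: -110176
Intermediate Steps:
B(Y) = 4 - Y
d(x) = 24 (d(x) = 4 - 1*(-20) = 4 + 20 = 24)
S(165, 580) + d(-203) = -190*580 + 24 = -110200 + 24 = -110176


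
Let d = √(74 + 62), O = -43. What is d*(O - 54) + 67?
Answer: 67 - 194*√34 ≈ -1064.2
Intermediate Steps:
d = 2*√34 (d = √136 = 2*√34 ≈ 11.662)
d*(O - 54) + 67 = (2*√34)*(-43 - 54) + 67 = (2*√34)*(-97) + 67 = -194*√34 + 67 = 67 - 194*√34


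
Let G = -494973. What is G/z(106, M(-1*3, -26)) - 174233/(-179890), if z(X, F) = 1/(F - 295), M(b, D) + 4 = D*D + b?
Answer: -33301218996547/179890 ≈ -1.8512e+8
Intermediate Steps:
M(b, D) = -4 + b + D² (M(b, D) = -4 + (D*D + b) = -4 + (D² + b) = -4 + (b + D²) = -4 + b + D²)
z(X, F) = 1/(-295 + F)
G/z(106, M(-1*3, -26)) - 174233/(-179890) = -494973/(1/(-295 + (-4 - 1*3 + (-26)²))) - 174233/(-179890) = -494973/(1/(-295 + (-4 - 3 + 676))) - 174233*(-1/179890) = -494973/(1/(-295 + 669)) + 174233/179890 = -494973/(1/374) + 174233/179890 = -494973/1/374 + 174233/179890 = -494973*374 + 174233/179890 = -185119902 + 174233/179890 = -33301218996547/179890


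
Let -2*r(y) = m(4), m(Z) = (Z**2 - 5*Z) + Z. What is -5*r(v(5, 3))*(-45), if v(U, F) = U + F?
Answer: 0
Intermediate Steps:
m(Z) = Z**2 - 4*Z
v(U, F) = F + U
r(y) = 0 (r(y) = -2*(-4 + 4) = -2*0 = -1/2*0 = 0)
-5*r(v(5, 3))*(-45) = -5*0*(-45) = 0*(-45) = 0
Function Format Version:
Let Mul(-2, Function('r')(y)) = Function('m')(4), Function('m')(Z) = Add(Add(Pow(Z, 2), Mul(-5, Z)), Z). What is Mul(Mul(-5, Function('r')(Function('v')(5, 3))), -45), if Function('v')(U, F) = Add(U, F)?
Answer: 0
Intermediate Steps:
Function('m')(Z) = Add(Pow(Z, 2), Mul(-4, Z))
Function('v')(U, F) = Add(F, U)
Function('r')(y) = 0 (Function('r')(y) = Mul(Rational(-1, 2), Mul(4, Add(-4, 4))) = Mul(Rational(-1, 2), Mul(4, 0)) = Mul(Rational(-1, 2), 0) = 0)
Mul(Mul(-5, Function('r')(Function('v')(5, 3))), -45) = Mul(Mul(-5, 0), -45) = Mul(0, -45) = 0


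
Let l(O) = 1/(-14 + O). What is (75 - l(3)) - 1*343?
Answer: -2947/11 ≈ -267.91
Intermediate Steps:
(75 - l(3)) - 1*343 = (75 - 1/(-14 + 3)) - 1*343 = (75 - 1/(-11)) - 343 = (75 - 1*(-1/11)) - 343 = (75 + 1/11) - 343 = 826/11 - 343 = -2947/11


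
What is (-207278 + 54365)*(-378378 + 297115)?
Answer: 12426169119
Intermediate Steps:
(-207278 + 54365)*(-378378 + 297115) = -152913*(-81263) = 12426169119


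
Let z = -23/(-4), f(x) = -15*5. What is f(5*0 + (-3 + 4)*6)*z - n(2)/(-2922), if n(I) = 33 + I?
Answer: -2520155/5844 ≈ -431.24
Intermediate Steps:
f(x) = -75 (f(x) = -5*15 = -75)
z = 23/4 (z = -23*(-¼) = 23/4 ≈ 5.7500)
f(5*0 + (-3 + 4)*6)*z - n(2)/(-2922) = -75*23/4 - (33 + 2)/(-2922) = -1725/4 - 35*(-1)/2922 = -1725/4 - 1*(-35/2922) = -1725/4 + 35/2922 = -2520155/5844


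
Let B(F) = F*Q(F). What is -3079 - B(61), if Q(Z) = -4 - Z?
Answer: 886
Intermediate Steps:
B(F) = F*(-4 - F)
-3079 - B(61) = -3079 - (-1)*61*(4 + 61) = -3079 - (-1)*61*65 = -3079 - 1*(-3965) = -3079 + 3965 = 886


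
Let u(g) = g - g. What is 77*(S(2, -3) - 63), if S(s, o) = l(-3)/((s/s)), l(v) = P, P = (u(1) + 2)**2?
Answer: -4543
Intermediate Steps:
u(g) = 0
P = 4 (P = (0 + 2)**2 = 2**2 = 4)
l(v) = 4
S(s, o) = 4 (S(s, o) = 4/((s/s)) = 4/1 = 4*1 = 4)
77*(S(2, -3) - 63) = 77*(4 - 63) = 77*(-59) = -4543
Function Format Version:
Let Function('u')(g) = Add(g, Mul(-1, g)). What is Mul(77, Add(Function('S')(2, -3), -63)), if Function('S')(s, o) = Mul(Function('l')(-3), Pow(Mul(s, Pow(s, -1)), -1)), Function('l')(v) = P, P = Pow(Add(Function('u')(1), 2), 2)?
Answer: -4543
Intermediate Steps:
Function('u')(g) = 0
P = 4 (P = Pow(Add(0, 2), 2) = Pow(2, 2) = 4)
Function('l')(v) = 4
Function('S')(s, o) = 4 (Function('S')(s, o) = Mul(4, Pow(Mul(s, Pow(s, -1)), -1)) = Mul(4, Pow(1, -1)) = Mul(4, 1) = 4)
Mul(77, Add(Function('S')(2, -3), -63)) = Mul(77, Add(4, -63)) = Mul(77, -59) = -4543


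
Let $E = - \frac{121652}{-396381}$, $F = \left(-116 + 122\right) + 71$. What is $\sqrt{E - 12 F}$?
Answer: $\frac{2 i \sqrt{36282179108838}}{396381} \approx 30.392 i$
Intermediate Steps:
$F = 77$ ($F = 6 + 71 = 77$)
$E = \frac{121652}{396381}$ ($E = \left(-121652\right) \left(- \frac{1}{396381}\right) = \frac{121652}{396381} \approx 0.30691$)
$\sqrt{E - 12 F} = \sqrt{\frac{121652}{396381} - 924} = \sqrt{- \frac{366134392}{396381}} = \frac{2 i \sqrt{36282179108838}}{396381}$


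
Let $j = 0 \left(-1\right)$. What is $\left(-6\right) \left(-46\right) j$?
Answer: $0$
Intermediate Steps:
$j = 0$
$\left(-6\right) \left(-46\right) j = \left(-6\right) \left(-46\right) 0 = 276 \cdot 0 = 0$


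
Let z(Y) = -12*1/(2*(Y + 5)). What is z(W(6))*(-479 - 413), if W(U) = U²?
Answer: 5352/41 ≈ 130.54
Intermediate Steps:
z(Y) = -12/(10 + 2*Y) (z(Y) = -12*1/(2*(5 + Y)) = -12/(10 + 2*Y))
z(W(6))*(-479 - 413) = (-6/(5 + 6²))*(-479 - 413) = -6/(5 + 36)*(-892) = -6/41*(-892) = 5352/41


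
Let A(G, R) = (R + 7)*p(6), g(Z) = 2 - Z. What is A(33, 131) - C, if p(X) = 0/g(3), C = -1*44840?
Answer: 44840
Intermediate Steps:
C = -44840
p(X) = 0 (p(X) = 0/(2 - 1*3) = 0/(2 - 3) = 0/(-1) = 0*(-1) = 0)
A(G, R) = 0 (A(G, R) = (R + 7)*0 = (7 + R)*0 = 0)
A(33, 131) - C = 0 - 1*(-44840) = 0 + 44840 = 44840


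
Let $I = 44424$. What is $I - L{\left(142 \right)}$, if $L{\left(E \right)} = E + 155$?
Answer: $44127$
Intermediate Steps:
$L{\left(E \right)} = 155 + E$
$I - L{\left(142 \right)} = 44424 - \left(155 + 142\right) = 44424 - 297 = 44127$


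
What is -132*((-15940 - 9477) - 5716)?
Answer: 4109556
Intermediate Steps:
-132*((-15940 - 9477) - 5716) = -132*(-25417 - 5716) = -132*(-31133) = 4109556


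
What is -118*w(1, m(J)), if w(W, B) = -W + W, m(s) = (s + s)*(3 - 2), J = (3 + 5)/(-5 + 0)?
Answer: 0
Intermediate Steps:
J = -8/5 (J = 8/(-5) = 8*(-⅕) = -8/5 ≈ -1.6000)
m(s) = 2*s (m(s) = (2*s)*1 = 2*s)
w(W, B) = 0
-118*w(1, m(J)) = -118*0 = 0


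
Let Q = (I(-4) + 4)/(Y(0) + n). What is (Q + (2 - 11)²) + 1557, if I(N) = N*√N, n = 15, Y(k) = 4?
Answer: 31126/19 - 8*I/19 ≈ 1638.2 - 0.42105*I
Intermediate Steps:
I(N) = N^(3/2)
Q = 4/19 - 8*I/19 (Q = ((-4)^(3/2) + 4)/(4 + 15) = (-8*I + 4)/19 = (4 - 8*I)/19 = 4/19 - 8*I/19 ≈ 0.21053 - 0.42105*I)
(Q + (2 - 11)²) + 1557 = ((4/19 - 8*I/19) + (2 - 11)²) + 1557 = ((4/19 - 8*I/19) + (-9)²) + 1557 = ((4/19 - 8*I/19) + 81) + 1557 = (1543/19 - 8*I/19) + 1557 = 31126/19 - 8*I/19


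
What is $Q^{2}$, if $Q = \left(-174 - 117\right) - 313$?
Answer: $364816$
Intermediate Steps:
$Q = -604$ ($Q = -291 - 313 = -604$)
$Q^{2} = \left(-604\right)^{2} = 364816$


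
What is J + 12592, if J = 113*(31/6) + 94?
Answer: 79619/6 ≈ 13270.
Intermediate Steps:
J = 4067/6 (J = 113*(31*(⅙)) + 94 = 113*(31/6) + 94 = 3503/6 + 94 = 4067/6 ≈ 677.83)
J + 12592 = 4067/6 + 12592 = 79619/6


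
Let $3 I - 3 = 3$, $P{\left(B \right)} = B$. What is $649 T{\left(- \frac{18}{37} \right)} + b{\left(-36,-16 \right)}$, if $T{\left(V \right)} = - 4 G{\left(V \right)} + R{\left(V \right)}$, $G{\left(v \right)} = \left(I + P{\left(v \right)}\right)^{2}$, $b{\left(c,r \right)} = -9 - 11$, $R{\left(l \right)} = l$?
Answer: $- \frac{8600670}{1369} \approx -6282.4$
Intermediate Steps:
$I = 2$ ($I = 1 + \frac{1}{3} \cdot 3 = 1 + 1 = 2$)
$b{\left(c,r \right)} = -20$ ($b{\left(c,r \right)} = -9 - 11 = -20$)
$G{\left(v \right)} = \left(2 + v\right)^{2}$
$T{\left(V \right)} = V - 4 \left(2 + V\right)^{2}$ ($T{\left(V \right)} = - 4 \left(2 + V\right)^{2} + V = V - 4 \left(2 + V\right)^{2}$)
$649 T{\left(- \frac{18}{37} \right)} + b{\left(-36,-16 \right)} = 649 \left(- \frac{18}{37} - 4 \left(2 - \frac{18}{37}\right)^{2}\right) - 20 = 649 \left(- \frac{18}{37} - 4 \left(\frac{56}{37}\right)^{2}\right) - 20 = 649 \left(- \frac{18}{37} - \frac{12544}{1369}\right) - 20 = 649 \left(- \frac{13210}{1369}\right) - 20 = - \frac{8573290}{1369} - 20 = - \frac{8600670}{1369}$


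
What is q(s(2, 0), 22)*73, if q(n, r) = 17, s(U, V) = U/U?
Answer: 1241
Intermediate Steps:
s(U, V) = 1
q(s(2, 0), 22)*73 = 17*73 = 1241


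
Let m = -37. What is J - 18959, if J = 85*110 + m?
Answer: -9646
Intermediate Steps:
J = 9313 (J = 85*110 - 37 = 9350 - 37 = 9313)
J - 18959 = 9313 - 18959 = -9646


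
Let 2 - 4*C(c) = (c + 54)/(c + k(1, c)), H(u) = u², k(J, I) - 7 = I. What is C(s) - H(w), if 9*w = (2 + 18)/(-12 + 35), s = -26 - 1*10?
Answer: 1559413/2785185 ≈ 0.55990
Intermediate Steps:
k(J, I) = 7 + I
s = -36 (s = -26 - 10 = -36)
w = 20/207 (w = ((2 + 18)/(-12 + 35))/9 = (20/23)/9 = (20*(1/23))/9 = (⅑)*(20/23) = 20/207 ≈ 0.096618)
C(c) = ½ - (54 + c)/(4*(7 + 2*c)) (C(c) = ½ - (c + 54)/(4*(c + (7 + c))) = ½ - (54 + c)/(4*(7 + 2*c)))
C(s) - H(w) = (-40 + 3*(-36))/(4*(7 + 2*(-36))) - (20/207)² = (-40 - 108)/(4*(7 - 72)) - 1*400/42849 = (¼)*(-148)/(-65) - 400/42849 = (¼)*(-1/65)*(-148) - 400/42849 = 37/65 - 400/42849 = 1559413/2785185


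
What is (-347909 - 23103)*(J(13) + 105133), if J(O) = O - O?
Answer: -39005604596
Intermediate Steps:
J(O) = 0
(-347909 - 23103)*(J(13) + 105133) = (-347909 - 23103)*(0 + 105133) = -371012*105133 = -39005604596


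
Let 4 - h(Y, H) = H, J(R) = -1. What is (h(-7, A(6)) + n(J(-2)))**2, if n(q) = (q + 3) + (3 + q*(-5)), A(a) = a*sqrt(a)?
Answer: 412 - 168*sqrt(6) ≈ 0.48572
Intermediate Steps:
A(a) = a**(3/2)
h(Y, H) = 4 - H
n(q) = 6 - 4*q (n(q) = (3 + q) + (3 - 5*q) = 6 - 4*q)
(h(-7, A(6)) + n(J(-2)))**2 = ((4 - 6**(3/2)) + (6 - 4*(-1)))**2 = ((4 - 6*sqrt(6)) + (6 + 4))**2 = ((4 - 6*sqrt(6)) + 10)**2 = (14 - 6*sqrt(6))**2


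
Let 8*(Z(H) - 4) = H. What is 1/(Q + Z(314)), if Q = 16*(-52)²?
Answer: 4/173229 ≈ 2.3091e-5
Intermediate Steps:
Q = 43264 (Q = 16*2704 = 43264)
Z(H) = 4 + H/8
1/(Q + Z(314)) = 1/(43264 + (4 + (⅛)*314)) = 1/(43264 + (4 + 157/4)) = 1/(43264 + 173/4) = 1/(173229/4) = 4/173229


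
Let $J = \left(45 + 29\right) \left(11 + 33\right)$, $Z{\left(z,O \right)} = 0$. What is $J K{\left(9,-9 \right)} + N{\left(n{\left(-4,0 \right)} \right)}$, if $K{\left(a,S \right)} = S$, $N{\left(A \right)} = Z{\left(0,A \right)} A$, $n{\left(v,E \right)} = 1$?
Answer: $-29304$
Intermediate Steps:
$N{\left(A \right)} = 0$ ($N{\left(A \right)} = 0 A = 0$)
$J = 3256$ ($J = 74 \cdot 44 = 3256$)
$J K{\left(9,-9 \right)} + N{\left(n{\left(-4,0 \right)} \right)} = 3256 \left(-9\right) + 0 = -29304 + 0 = -29304$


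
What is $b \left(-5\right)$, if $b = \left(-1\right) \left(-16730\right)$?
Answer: $-83650$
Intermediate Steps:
$b = 16730$
$b \left(-5\right) = 16730 \left(-5\right) = -83650$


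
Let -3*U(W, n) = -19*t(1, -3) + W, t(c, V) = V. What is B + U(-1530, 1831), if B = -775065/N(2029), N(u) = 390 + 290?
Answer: -88237/136 ≈ -648.80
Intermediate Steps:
N(u) = 680
U(W, n) = -19 - W/3 (U(W, n) = -(-19*(-3) + W)/3 = -(57 + W)/3 = -19 - W/3)
B = -155013/136 (B = -775065/680 = -775065*1/680 = -155013/136 ≈ -1139.8)
B + U(-1530, 1831) = -155013/136 + (-19 - ⅓*(-1530)) = -155013/136 + (-19 + 510) = -155013/136 + 491 = -88237/136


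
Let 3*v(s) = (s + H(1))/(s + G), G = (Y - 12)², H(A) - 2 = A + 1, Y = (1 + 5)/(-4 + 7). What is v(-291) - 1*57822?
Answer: -33131719/573 ≈ -57822.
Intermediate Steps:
Y = 2 (Y = 6/3 = 6*(⅓) = 2)
H(A) = 3 + A (H(A) = 2 + (A + 1) = 2 + (1 + A) = 3 + A)
G = 100 (G = (2 - 12)² = (-10)² = 100)
v(s) = (4 + s)/(3*(100 + s)) (v(s) = ((s + (3 + 1))/(s + 100))/3 = ((s + 4)/(100 + s))/3 = ((4 + s)/(100 + s))/3 = (4 + s)/(3*(100 + s)))
v(-291) - 1*57822 = (4 - 291)/(3*(100 - 291)) - 1*57822 = (⅓)*(-287)/(-191) - 57822 = (⅓)*(-1/191)*(-287) - 57822 = 287/573 - 57822 = -33131719/573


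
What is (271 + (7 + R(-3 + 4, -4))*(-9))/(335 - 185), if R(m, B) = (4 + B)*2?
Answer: 104/75 ≈ 1.3867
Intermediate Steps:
R(m, B) = 8 + 2*B
(271 + (7 + R(-3 + 4, -4))*(-9))/(335 - 185) = (271 + (7 + (8 + 2*(-4)))*(-9))/(335 - 185) = (271 + (7 + (8 - 8))*(-9))/150 = (271 + (7 + 0)*(-9))*(1/150) = (271 + 7*(-9))*(1/150) = (271 - 63)*(1/150) = 208*(1/150) = 104/75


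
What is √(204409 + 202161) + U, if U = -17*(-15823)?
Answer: 268991 + √406570 ≈ 2.6963e+5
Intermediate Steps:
U = 268991
√(204409 + 202161) + U = √(204409 + 202161) + 268991 = √406570 + 268991 = 268991 + √406570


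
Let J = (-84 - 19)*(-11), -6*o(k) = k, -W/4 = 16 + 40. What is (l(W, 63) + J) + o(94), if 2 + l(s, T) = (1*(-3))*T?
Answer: 2779/3 ≈ 926.33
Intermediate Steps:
W = -224 (W = -4*(16 + 40) = -4*56 = -224)
o(k) = -k/6
J = 1133 (J = -103*(-11) = 1133)
l(s, T) = -2 - 3*T (l(s, T) = -2 + (1*(-3))*T = -2 - 3*T)
(l(W, 63) + J) + o(94) = ((-2 - 3*63) + 1133) - ⅙*94 = ((-2 - 189) + 1133) - 47/3 = (-191 + 1133) - 47/3 = 942 - 47/3 = 2779/3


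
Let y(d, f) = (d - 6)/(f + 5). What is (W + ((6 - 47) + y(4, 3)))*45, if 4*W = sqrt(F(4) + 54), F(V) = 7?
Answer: -7425/4 + 45*sqrt(61)/4 ≈ -1768.4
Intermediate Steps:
y(d, f) = (-6 + d)/(5 + f)
W = sqrt(61)/4 (W = sqrt(7 + 54)/4 = sqrt(61)/4 ≈ 1.9526)
(W + ((6 - 47) + y(4, 3)))*45 = (sqrt(61)/4 + ((6 - 47) + (-6 + 4)/(5 + 3)))*45 = (sqrt(61)/4 + (-41 - 2/8))*45 = (sqrt(61)/4 + (-41 + (1/8)*(-2)))*45 = (sqrt(61)/4 + (-41 - 1/4))*45 = (sqrt(61)/4 - 165/4)*45 = (-165/4 + sqrt(61)/4)*45 = -7425/4 + 45*sqrt(61)/4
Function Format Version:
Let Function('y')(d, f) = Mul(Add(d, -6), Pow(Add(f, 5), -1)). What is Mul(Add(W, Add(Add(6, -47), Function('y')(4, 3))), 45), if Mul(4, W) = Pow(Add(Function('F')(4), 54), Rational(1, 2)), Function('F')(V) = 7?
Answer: Add(Rational(-7425, 4), Mul(Rational(45, 4), Pow(61, Rational(1, 2)))) ≈ -1768.4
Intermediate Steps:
Function('y')(d, f) = Mul(Pow(Add(5, f), -1), Add(-6, d)) (Function('y')(d, f) = Mul(Add(-6, d), Pow(Add(5, f), -1)) = Mul(Pow(Add(5, f), -1), Add(-6, d)))
W = Mul(Rational(1, 4), Pow(61, Rational(1, 2))) (W = Mul(Rational(1, 4), Pow(Add(7, 54), Rational(1, 2))) = Mul(Rational(1, 4), Pow(61, Rational(1, 2))) ≈ 1.9526)
Mul(Add(W, Add(Add(6, -47), Function('y')(4, 3))), 45) = Mul(Add(Mul(Rational(1, 4), Pow(61, Rational(1, 2))), Add(Add(6, -47), Mul(Pow(Add(5, 3), -1), Add(-6, 4)))), 45) = Mul(Add(Mul(Rational(1, 4), Pow(61, Rational(1, 2))), Add(-41, Mul(Pow(8, -1), -2))), 45) = Mul(Add(Mul(Rational(1, 4), Pow(61, Rational(1, 2))), Add(-41, Mul(Rational(1, 8), -2))), 45) = Mul(Add(Mul(Rational(1, 4), Pow(61, Rational(1, 2))), Add(-41, Rational(-1, 4))), 45) = Mul(Add(Mul(Rational(1, 4), Pow(61, Rational(1, 2))), Rational(-165, 4)), 45) = Mul(Add(Rational(-165, 4), Mul(Rational(1, 4), Pow(61, Rational(1, 2)))), 45) = Add(Rational(-7425, 4), Mul(Rational(45, 4), Pow(61, Rational(1, 2))))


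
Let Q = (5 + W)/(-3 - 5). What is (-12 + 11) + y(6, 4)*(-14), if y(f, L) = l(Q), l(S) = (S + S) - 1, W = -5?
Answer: 13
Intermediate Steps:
Q = 0 (Q = (5 - 5)/(-3 - 5) = 0/(-8) = 0*(-⅛) = 0)
l(S) = -1 + 2*S (l(S) = 2*S - 1 = -1 + 2*S)
y(f, L) = -1 (y(f, L) = -1 + 2*0 = -1 + 0 = -1)
(-12 + 11) + y(6, 4)*(-14) = (-12 + 11) - 1*(-14) = -1 + 14 = 13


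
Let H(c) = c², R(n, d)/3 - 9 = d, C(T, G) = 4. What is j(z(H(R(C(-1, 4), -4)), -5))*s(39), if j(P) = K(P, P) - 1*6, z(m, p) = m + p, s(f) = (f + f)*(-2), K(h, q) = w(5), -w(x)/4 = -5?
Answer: -2184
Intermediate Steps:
w(x) = 20 (w(x) = -4*(-5) = 20)
K(h, q) = 20
s(f) = -4*f (s(f) = (2*f)*(-2) = -4*f)
R(n, d) = 27 + 3*d
j(P) = 14 (j(P) = 20 - 1*6 = 20 - 6 = 14)
j(z(H(R(C(-1, 4), -4)), -5))*s(39) = 14*(-4*39) = 14*(-156) = -2184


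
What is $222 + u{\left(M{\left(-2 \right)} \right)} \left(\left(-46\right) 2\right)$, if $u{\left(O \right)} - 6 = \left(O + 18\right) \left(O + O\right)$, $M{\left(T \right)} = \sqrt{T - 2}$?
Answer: $406 - 6624 i \approx 406.0 - 6624.0 i$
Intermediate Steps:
$M{\left(T \right)} = \sqrt{-2 + T}$
$u{\left(O \right)} = 6 + 2 O \left(18 + O\right)$ ($u{\left(O \right)} = 6 + \left(O + 18\right) \left(O + O\right) = 6 + \left(18 + O\right) 2 O = 6 + 2 O \left(18 + O\right)$)
$222 + u{\left(M{\left(-2 \right)} \right)} \left(\left(-46\right) 2\right) = 222 + \left(6 + 2 \left(\sqrt{-2 - 2}\right)^{2} + 36 \sqrt{-2 - 2}\right) \left(\left(-46\right) 2\right) = 222 + \left(6 + 2 \left(\sqrt{-4}\right)^{2} + 36 \sqrt{-4}\right) \left(-92\right) = 222 + \left(6 + 2 \left(2 i\right)^{2} + 36 \cdot 2 i\right) \left(-92\right) = 222 + \left(6 + 2 \left(-4\right) + 72 i\right) \left(-92\right) = 222 + \left(6 - 8 + 72 i\right) \left(-92\right) = 222 + \left(-2 + 72 i\right) \left(-92\right) = 222 + \left(184 - 6624 i\right) = 406 - 6624 i$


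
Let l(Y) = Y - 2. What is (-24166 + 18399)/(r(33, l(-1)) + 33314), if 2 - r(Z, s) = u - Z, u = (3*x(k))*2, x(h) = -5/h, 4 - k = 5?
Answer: -5767/33319 ≈ -0.17308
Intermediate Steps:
k = -1 (k = 4 - 1*5 = 4 - 5 = -1)
l(Y) = -2 + Y
u = 30 (u = (3*(-5/(-1)))*2 = (3*(-5*(-1)))*2 = (3*5)*2 = 15*2 = 30)
r(Z, s) = -28 + Z (r(Z, s) = 2 - (30 - Z) = 2 + (-30 + Z) = -28 + Z)
(-24166 + 18399)/(r(33, l(-1)) + 33314) = (-24166 + 18399)/((-28 + 33) + 33314) = -5767/(5 + 33314) = -5767/33319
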